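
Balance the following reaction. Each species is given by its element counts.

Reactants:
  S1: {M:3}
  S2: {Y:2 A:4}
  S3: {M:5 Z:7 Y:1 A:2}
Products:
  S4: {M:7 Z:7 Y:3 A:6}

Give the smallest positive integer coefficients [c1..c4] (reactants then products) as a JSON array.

Coefficients: [2, 3, 3, 3]

M: 2·3+3·0+3·5 = 21 | 3·7 = 21
Z: 2·0+3·0+3·7 = 21 | 3·7 = 21
Y: 2·0+3·2+3·1 = 9 | 3·3 = 9
A: 2·0+3·4+3·2 = 18 | 3·6 = 18
gcd(2,3,3,3) = 1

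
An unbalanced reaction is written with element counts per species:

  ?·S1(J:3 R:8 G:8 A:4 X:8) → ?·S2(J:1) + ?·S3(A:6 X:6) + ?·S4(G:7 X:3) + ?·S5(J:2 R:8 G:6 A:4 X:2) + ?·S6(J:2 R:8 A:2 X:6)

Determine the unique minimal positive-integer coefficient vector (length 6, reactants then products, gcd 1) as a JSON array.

J: 5·3 = 15 | 5·1+1·0+4·0+2·2+3·2 = 15
R: 5·8 = 40 | 5·0+1·0+4·0+2·8+3·8 = 40
G: 5·8 = 40 | 5·0+1·0+4·7+2·6+3·0 = 40
A: 5·4 = 20 | 5·0+1·6+4·0+2·4+3·2 = 20
X: 5·8 = 40 | 5·0+1·6+4·3+2·2+3·6 = 40
gcd(5,5,1,4,2,3) = 1

Coefficients: [5, 5, 1, 4, 2, 3]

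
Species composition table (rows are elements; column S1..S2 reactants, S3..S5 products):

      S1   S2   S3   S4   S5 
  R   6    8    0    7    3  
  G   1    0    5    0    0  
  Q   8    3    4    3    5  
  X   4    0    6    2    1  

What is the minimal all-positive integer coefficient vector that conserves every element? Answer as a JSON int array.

Coefficients: [5, 2, 1, 4, 6]

R: 5·6+2·8 = 46 | 1·0+4·7+6·3 = 46
G: 5·1+2·0 = 5 | 1·5+4·0+6·0 = 5
Q: 5·8+2·3 = 46 | 1·4+4·3+6·5 = 46
X: 5·4+2·0 = 20 | 1·6+4·2+6·1 = 20
gcd(5,2,1,4,6) = 1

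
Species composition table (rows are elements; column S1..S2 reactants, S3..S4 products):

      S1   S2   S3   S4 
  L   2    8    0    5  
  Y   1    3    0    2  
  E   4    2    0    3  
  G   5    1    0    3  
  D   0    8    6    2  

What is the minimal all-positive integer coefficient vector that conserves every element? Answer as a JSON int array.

Coefficients: [3, 3, 2, 6]

L: 3·2+3·8 = 30 | 2·0+6·5 = 30
Y: 3·1+3·3 = 12 | 2·0+6·2 = 12
E: 3·4+3·2 = 18 | 2·0+6·3 = 18
G: 3·5+3·1 = 18 | 2·0+6·3 = 18
D: 3·0+3·8 = 24 | 2·6+6·2 = 24
gcd(3,3,2,6) = 1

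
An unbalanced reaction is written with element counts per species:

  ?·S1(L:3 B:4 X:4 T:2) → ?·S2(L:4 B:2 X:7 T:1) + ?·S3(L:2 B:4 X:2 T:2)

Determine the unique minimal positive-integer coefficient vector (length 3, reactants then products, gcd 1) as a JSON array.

L: 6·3 = 18 | 2·4+5·2 = 18
B: 6·4 = 24 | 2·2+5·4 = 24
X: 6·4 = 24 | 2·7+5·2 = 24
T: 6·2 = 12 | 2·1+5·2 = 12
gcd(6,2,5) = 1

Coefficients: [6, 2, 5]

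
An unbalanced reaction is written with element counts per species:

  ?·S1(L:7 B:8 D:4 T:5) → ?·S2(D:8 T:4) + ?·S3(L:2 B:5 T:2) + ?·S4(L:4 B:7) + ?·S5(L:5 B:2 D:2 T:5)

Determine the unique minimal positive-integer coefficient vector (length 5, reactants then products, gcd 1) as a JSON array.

L: 6·7 = 42 | 2·0+1·2+5·4+4·5 = 42
B: 6·8 = 48 | 2·0+1·5+5·7+4·2 = 48
D: 6·4 = 24 | 2·8+1·0+5·0+4·2 = 24
T: 6·5 = 30 | 2·4+1·2+5·0+4·5 = 30
gcd(6,2,1,5,4) = 1

Coefficients: [6, 2, 1, 5, 4]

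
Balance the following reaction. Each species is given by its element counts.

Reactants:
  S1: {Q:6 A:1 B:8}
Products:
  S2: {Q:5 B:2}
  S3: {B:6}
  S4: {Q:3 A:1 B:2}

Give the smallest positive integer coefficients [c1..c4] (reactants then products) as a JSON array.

Q: 5·6 = 30 | 3·5+4·0+5·3 = 30
A: 5·1 = 5 | 3·0+4·0+5·1 = 5
B: 5·8 = 40 | 3·2+4·6+5·2 = 40
gcd(5,3,4,5) = 1

Coefficients: [5, 3, 4, 5]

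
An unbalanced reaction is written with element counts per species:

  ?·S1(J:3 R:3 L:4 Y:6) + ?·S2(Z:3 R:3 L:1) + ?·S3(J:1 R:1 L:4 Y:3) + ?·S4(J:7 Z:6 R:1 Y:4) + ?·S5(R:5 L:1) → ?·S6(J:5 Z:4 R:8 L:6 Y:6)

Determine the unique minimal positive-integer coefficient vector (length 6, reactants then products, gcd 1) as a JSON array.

Coefficients: [1, 2, 6, 3, 6, 6]

J: 1·3+2·0+6·1+3·7+6·0 = 30 | 6·5 = 30
Z: 1·0+2·3+6·0+3·6+6·0 = 24 | 6·4 = 24
R: 1·3+2·3+6·1+3·1+6·5 = 48 | 6·8 = 48
L: 1·4+2·1+6·4+3·0+6·1 = 36 | 6·6 = 36
Y: 1·6+2·0+6·3+3·4+6·0 = 36 | 6·6 = 36
gcd(1,2,6,3,6,6) = 1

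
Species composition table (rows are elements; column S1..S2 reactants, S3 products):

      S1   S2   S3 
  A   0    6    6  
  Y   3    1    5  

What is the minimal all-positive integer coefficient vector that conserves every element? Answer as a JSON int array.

Coefficients: [4, 3, 3]

A: 4·0+3·6 = 18 | 3·6 = 18
Y: 4·3+3·1 = 15 | 3·5 = 15
gcd(4,3,3) = 1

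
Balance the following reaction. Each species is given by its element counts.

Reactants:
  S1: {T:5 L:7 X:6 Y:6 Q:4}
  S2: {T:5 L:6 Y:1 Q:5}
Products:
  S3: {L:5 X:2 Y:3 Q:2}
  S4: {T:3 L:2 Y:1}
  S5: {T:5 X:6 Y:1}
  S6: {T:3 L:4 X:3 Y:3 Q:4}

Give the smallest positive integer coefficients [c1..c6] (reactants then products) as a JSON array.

T: 5·5+2·5 = 35 | 3·0+4·3+1·5+6·3 = 35
L: 5·7+2·6 = 47 | 3·5+4·2+1·0+6·4 = 47
X: 5·6+2·0 = 30 | 3·2+4·0+1·6+6·3 = 30
Y: 5·6+2·1 = 32 | 3·3+4·1+1·1+6·3 = 32
Q: 5·4+2·5 = 30 | 3·2+4·0+1·0+6·4 = 30
gcd(5,2,3,4,1,6) = 1

Coefficients: [5, 2, 3, 4, 1, 6]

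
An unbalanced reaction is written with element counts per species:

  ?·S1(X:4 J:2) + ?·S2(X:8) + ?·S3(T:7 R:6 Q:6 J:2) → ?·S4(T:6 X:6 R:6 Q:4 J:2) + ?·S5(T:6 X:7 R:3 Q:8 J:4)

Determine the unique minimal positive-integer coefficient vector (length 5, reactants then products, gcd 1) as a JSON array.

T: 3·0+4·0+6·7 = 42 | 5·6+2·6 = 42
X: 3·4+4·8+6·0 = 44 | 5·6+2·7 = 44
R: 3·0+4·0+6·6 = 36 | 5·6+2·3 = 36
Q: 3·0+4·0+6·6 = 36 | 5·4+2·8 = 36
J: 3·2+4·0+6·2 = 18 | 5·2+2·4 = 18
gcd(3,4,6,5,2) = 1

Coefficients: [3, 4, 6, 5, 2]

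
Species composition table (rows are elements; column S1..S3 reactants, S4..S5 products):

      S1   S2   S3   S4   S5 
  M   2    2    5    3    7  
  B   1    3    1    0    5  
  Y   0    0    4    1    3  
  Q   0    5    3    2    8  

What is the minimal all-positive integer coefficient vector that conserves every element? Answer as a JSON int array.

M: 3·2+6·2+4·5 = 38 | 1·3+5·7 = 38
B: 3·1+6·3+4·1 = 25 | 1·0+5·5 = 25
Y: 3·0+6·0+4·4 = 16 | 1·1+5·3 = 16
Q: 3·0+6·5+4·3 = 42 | 1·2+5·8 = 42
gcd(3,6,4,1,5) = 1

Coefficients: [3, 6, 4, 1, 5]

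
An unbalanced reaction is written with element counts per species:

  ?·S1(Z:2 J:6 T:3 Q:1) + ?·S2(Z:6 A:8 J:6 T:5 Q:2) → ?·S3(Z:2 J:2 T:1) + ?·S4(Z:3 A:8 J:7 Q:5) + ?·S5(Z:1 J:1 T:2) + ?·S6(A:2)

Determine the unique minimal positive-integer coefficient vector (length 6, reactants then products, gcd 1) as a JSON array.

Coefficients: [1, 2, 3, 1, 5, 4]

Z: 1·2+2·6 = 14 | 3·2+1·3+5·1+4·0 = 14
A: 1·0+2·8 = 16 | 3·0+1·8+5·0+4·2 = 16
J: 1·6+2·6 = 18 | 3·2+1·7+5·1+4·0 = 18
T: 1·3+2·5 = 13 | 3·1+1·0+5·2+4·0 = 13
Q: 1·1+2·2 = 5 | 3·0+1·5+5·0+4·0 = 5
gcd(1,2,3,1,5,4) = 1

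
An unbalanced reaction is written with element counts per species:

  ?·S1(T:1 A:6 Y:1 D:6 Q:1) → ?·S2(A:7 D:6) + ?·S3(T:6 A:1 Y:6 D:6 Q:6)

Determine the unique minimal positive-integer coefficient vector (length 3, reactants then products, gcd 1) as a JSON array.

Coefficients: [6, 5, 1]

T: 6·1 = 6 | 5·0+1·6 = 6
A: 6·6 = 36 | 5·7+1·1 = 36
Y: 6·1 = 6 | 5·0+1·6 = 6
D: 6·6 = 36 | 5·6+1·6 = 36
Q: 6·1 = 6 | 5·0+1·6 = 6
gcd(6,5,1) = 1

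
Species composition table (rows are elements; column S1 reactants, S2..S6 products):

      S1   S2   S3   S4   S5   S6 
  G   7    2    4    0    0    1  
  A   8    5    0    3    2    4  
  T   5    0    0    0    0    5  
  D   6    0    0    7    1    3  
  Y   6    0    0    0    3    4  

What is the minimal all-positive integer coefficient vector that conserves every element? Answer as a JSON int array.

Coefficients: [3, 1, 4, 1, 2, 3]

G: 3·7 = 21 | 1·2+4·4+1·0+2·0+3·1 = 21
A: 3·8 = 24 | 1·5+4·0+1·3+2·2+3·4 = 24
T: 3·5 = 15 | 1·0+4·0+1·0+2·0+3·5 = 15
D: 3·6 = 18 | 1·0+4·0+1·7+2·1+3·3 = 18
Y: 3·6 = 18 | 1·0+4·0+1·0+2·3+3·4 = 18
gcd(3,1,4,1,2,3) = 1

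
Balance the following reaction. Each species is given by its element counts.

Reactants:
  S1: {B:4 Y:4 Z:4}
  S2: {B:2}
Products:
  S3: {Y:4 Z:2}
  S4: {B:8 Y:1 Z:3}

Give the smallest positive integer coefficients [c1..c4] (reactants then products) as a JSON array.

B: 5·4+6·2 = 32 | 4·0+4·8 = 32
Y: 5·4+6·0 = 20 | 4·4+4·1 = 20
Z: 5·4+6·0 = 20 | 4·2+4·3 = 20
gcd(5,6,4,4) = 1

Coefficients: [5, 6, 4, 4]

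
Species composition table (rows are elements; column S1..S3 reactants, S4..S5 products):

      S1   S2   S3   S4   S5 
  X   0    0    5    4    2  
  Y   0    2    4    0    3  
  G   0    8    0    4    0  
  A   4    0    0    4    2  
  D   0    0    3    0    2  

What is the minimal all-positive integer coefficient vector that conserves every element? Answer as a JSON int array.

Coefficients: [5, 1, 4, 2, 6]

X: 5·0+1·0+4·5 = 20 | 2·4+6·2 = 20
Y: 5·0+1·2+4·4 = 18 | 2·0+6·3 = 18
G: 5·0+1·8+4·0 = 8 | 2·4+6·0 = 8
A: 5·4+1·0+4·0 = 20 | 2·4+6·2 = 20
D: 5·0+1·0+4·3 = 12 | 2·0+6·2 = 12
gcd(5,1,4,2,6) = 1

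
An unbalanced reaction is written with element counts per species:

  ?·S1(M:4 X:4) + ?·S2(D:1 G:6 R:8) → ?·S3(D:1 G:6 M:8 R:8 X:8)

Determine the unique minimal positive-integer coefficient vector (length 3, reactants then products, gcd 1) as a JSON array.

Coefficients: [2, 1, 1]

D: 2·0+1·1 = 1 | 1·1 = 1
G: 2·0+1·6 = 6 | 1·6 = 6
M: 2·4+1·0 = 8 | 1·8 = 8
R: 2·0+1·8 = 8 | 1·8 = 8
X: 2·4+1·0 = 8 | 1·8 = 8
gcd(2,1,1) = 1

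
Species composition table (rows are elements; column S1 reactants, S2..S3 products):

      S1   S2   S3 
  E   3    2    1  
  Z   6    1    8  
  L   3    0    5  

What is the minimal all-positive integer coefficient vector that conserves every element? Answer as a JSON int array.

E: 5·3 = 15 | 6·2+3·1 = 15
Z: 5·6 = 30 | 6·1+3·8 = 30
L: 5·3 = 15 | 6·0+3·5 = 15
gcd(5,6,3) = 1

Coefficients: [5, 6, 3]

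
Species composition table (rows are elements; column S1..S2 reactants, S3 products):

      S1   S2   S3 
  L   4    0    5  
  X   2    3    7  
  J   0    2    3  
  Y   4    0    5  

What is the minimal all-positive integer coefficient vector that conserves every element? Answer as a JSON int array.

L: 5·4+6·0 = 20 | 4·5 = 20
X: 5·2+6·3 = 28 | 4·7 = 28
J: 5·0+6·2 = 12 | 4·3 = 12
Y: 5·4+6·0 = 20 | 4·5 = 20
gcd(5,6,4) = 1

Coefficients: [5, 6, 4]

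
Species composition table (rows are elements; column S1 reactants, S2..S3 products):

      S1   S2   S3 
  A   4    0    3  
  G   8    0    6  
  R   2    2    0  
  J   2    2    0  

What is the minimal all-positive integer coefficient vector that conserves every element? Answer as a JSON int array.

A: 3·4 = 12 | 3·0+4·3 = 12
G: 3·8 = 24 | 3·0+4·6 = 24
R: 3·2 = 6 | 3·2+4·0 = 6
J: 3·2 = 6 | 3·2+4·0 = 6
gcd(3,3,4) = 1

Coefficients: [3, 3, 4]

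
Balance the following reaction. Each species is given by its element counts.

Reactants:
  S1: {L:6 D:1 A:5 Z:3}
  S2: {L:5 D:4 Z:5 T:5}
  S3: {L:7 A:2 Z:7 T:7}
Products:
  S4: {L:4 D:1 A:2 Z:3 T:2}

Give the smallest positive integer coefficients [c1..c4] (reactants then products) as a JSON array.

Coefficients: [2, 1, 1, 6]

L: 2·6+1·5+1·7 = 24 | 6·4 = 24
D: 2·1+1·4+1·0 = 6 | 6·1 = 6
A: 2·5+1·0+1·2 = 12 | 6·2 = 12
Z: 2·3+1·5+1·7 = 18 | 6·3 = 18
T: 2·0+1·5+1·7 = 12 | 6·2 = 12
gcd(2,1,1,6) = 1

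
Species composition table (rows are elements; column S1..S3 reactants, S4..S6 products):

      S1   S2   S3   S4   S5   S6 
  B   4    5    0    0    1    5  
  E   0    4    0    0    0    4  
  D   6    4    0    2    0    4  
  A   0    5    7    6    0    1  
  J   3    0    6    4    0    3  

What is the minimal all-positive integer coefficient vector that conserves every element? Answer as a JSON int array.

Coefficients: [1, 1, 2, 3, 4, 1]

B: 1·4+1·5+2·0 = 9 | 3·0+4·1+1·5 = 9
E: 1·0+1·4+2·0 = 4 | 3·0+4·0+1·4 = 4
D: 1·6+1·4+2·0 = 10 | 3·2+4·0+1·4 = 10
A: 1·0+1·5+2·7 = 19 | 3·6+4·0+1·1 = 19
J: 1·3+1·0+2·6 = 15 | 3·4+4·0+1·3 = 15
gcd(1,1,2,3,4,1) = 1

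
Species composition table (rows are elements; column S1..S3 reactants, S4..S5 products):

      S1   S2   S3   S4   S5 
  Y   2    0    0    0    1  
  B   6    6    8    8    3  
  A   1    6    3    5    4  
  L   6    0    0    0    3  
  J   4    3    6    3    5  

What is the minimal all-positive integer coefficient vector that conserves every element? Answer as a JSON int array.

Y: 1·2+4·0+1·0 = 2 | 4·0+2·1 = 2
B: 1·6+4·6+1·8 = 38 | 4·8+2·3 = 38
A: 1·1+4·6+1·3 = 28 | 4·5+2·4 = 28
L: 1·6+4·0+1·0 = 6 | 4·0+2·3 = 6
J: 1·4+4·3+1·6 = 22 | 4·3+2·5 = 22
gcd(1,4,1,4,2) = 1

Coefficients: [1, 4, 1, 4, 2]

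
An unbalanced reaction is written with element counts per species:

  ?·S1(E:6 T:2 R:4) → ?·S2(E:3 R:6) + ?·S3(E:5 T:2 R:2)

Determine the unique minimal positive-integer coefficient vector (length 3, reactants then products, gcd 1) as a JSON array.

E: 3·6 = 18 | 1·3+3·5 = 18
T: 3·2 = 6 | 1·0+3·2 = 6
R: 3·4 = 12 | 1·6+3·2 = 12
gcd(3,1,3) = 1

Coefficients: [3, 1, 3]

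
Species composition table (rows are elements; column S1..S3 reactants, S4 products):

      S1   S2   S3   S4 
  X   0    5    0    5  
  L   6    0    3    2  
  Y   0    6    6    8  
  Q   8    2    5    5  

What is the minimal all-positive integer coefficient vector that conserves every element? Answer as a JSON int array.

Coefficients: [1, 6, 2, 6]

X: 1·0+6·5+2·0 = 30 | 6·5 = 30
L: 1·6+6·0+2·3 = 12 | 6·2 = 12
Y: 1·0+6·6+2·6 = 48 | 6·8 = 48
Q: 1·8+6·2+2·5 = 30 | 6·5 = 30
gcd(1,6,2,6) = 1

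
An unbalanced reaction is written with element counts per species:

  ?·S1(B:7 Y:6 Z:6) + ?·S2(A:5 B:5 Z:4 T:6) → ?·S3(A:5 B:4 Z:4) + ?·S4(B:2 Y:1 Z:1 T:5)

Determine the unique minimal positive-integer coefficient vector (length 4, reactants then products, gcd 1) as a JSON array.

Coefficients: [1, 5, 5, 6]

A: 1·0+5·5 = 25 | 5·5+6·0 = 25
B: 1·7+5·5 = 32 | 5·4+6·2 = 32
Y: 1·6+5·0 = 6 | 5·0+6·1 = 6
Z: 1·6+5·4 = 26 | 5·4+6·1 = 26
T: 1·0+5·6 = 30 | 5·0+6·5 = 30
gcd(1,5,5,6) = 1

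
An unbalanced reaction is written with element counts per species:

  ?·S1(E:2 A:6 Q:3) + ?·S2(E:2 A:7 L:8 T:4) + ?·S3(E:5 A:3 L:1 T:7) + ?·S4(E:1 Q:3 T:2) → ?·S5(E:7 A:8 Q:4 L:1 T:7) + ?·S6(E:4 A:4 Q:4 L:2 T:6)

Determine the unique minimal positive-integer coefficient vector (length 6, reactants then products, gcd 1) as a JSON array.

E: 2·2+1·2+3·5+6·1 = 27 | 1·7+5·4 = 27
A: 2·6+1·7+3·3+6·0 = 28 | 1·8+5·4 = 28
Q: 2·3+1·0+3·0+6·3 = 24 | 1·4+5·4 = 24
L: 2·0+1·8+3·1+6·0 = 11 | 1·1+5·2 = 11
T: 2·0+1·4+3·7+6·2 = 37 | 1·7+5·6 = 37
gcd(2,1,3,6,1,5) = 1

Coefficients: [2, 1, 3, 6, 1, 5]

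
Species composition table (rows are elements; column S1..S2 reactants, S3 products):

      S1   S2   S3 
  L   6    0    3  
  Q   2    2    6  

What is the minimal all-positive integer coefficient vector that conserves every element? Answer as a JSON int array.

Coefficients: [1, 5, 2]

L: 1·6+5·0 = 6 | 2·3 = 6
Q: 1·2+5·2 = 12 | 2·6 = 12
gcd(1,5,2) = 1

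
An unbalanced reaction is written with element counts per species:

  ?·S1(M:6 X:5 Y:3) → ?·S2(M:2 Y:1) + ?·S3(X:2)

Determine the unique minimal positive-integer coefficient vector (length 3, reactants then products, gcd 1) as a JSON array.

Coefficients: [2, 6, 5]

M: 2·6 = 12 | 6·2+5·0 = 12
X: 2·5 = 10 | 6·0+5·2 = 10
Y: 2·3 = 6 | 6·1+5·0 = 6
gcd(2,6,5) = 1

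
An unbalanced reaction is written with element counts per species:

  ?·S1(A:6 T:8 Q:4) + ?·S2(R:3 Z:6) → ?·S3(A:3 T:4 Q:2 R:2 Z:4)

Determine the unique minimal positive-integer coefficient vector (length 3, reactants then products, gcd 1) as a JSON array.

A: 3·6+4·0 = 18 | 6·3 = 18
T: 3·8+4·0 = 24 | 6·4 = 24
Q: 3·4+4·0 = 12 | 6·2 = 12
R: 3·0+4·3 = 12 | 6·2 = 12
Z: 3·0+4·6 = 24 | 6·4 = 24
gcd(3,4,6) = 1

Coefficients: [3, 4, 6]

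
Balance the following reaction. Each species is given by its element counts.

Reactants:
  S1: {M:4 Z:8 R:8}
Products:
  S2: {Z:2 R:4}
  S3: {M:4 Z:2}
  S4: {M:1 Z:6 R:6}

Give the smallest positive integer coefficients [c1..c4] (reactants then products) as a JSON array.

Coefficients: [5, 4, 4, 4]

M: 5·4 = 20 | 4·0+4·4+4·1 = 20
Z: 5·8 = 40 | 4·2+4·2+4·6 = 40
R: 5·8 = 40 | 4·4+4·0+4·6 = 40
gcd(5,4,4,4) = 1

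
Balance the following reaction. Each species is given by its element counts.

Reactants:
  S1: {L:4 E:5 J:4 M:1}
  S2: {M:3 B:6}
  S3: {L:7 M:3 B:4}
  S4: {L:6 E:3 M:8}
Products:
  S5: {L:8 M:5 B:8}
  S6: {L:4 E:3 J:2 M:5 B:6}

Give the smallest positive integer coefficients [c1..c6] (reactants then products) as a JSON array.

L: 3·4+6·0+2·7+1·6 = 32 | 1·8+6·4 = 32
E: 3·5+6·0+2·0+1·3 = 18 | 1·0+6·3 = 18
J: 3·4+6·0+2·0+1·0 = 12 | 1·0+6·2 = 12
M: 3·1+6·3+2·3+1·8 = 35 | 1·5+6·5 = 35
B: 3·0+6·6+2·4+1·0 = 44 | 1·8+6·6 = 44
gcd(3,6,2,1,1,6) = 1

Coefficients: [3, 6, 2, 1, 1, 6]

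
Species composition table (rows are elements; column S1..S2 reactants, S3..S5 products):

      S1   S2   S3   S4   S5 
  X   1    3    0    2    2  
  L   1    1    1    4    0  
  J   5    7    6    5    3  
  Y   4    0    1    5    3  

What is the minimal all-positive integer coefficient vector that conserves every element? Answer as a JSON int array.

X: 6·1+2·3 = 12 | 4·0+1·2+5·2 = 12
L: 6·1+2·1 = 8 | 4·1+1·4+5·0 = 8
J: 6·5+2·7 = 44 | 4·6+1·5+5·3 = 44
Y: 6·4+2·0 = 24 | 4·1+1·5+5·3 = 24
gcd(6,2,4,1,5) = 1

Coefficients: [6, 2, 4, 1, 5]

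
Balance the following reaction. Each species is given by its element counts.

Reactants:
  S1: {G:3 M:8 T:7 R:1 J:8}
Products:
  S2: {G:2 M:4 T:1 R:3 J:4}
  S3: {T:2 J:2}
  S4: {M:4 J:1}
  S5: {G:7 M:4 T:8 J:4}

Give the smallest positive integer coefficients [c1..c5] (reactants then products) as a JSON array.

Coefficients: [3, 1, 6, 4, 1]

G: 3·3 = 9 | 1·2+6·0+4·0+1·7 = 9
M: 3·8 = 24 | 1·4+6·0+4·4+1·4 = 24
T: 3·7 = 21 | 1·1+6·2+4·0+1·8 = 21
R: 3·1 = 3 | 1·3+6·0+4·0+1·0 = 3
J: 3·8 = 24 | 1·4+6·2+4·1+1·4 = 24
gcd(3,1,6,4,1) = 1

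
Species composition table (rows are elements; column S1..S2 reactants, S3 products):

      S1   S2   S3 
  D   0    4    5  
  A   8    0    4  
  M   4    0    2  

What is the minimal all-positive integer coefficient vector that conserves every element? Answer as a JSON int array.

D: 2·0+5·4 = 20 | 4·5 = 20
A: 2·8+5·0 = 16 | 4·4 = 16
M: 2·4+5·0 = 8 | 4·2 = 8
gcd(2,5,4) = 1

Coefficients: [2, 5, 4]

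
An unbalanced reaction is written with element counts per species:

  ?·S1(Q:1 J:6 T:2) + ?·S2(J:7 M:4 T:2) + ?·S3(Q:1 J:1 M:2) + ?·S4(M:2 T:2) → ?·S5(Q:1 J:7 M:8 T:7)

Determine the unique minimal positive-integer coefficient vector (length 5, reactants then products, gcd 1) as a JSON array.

Coefficients: [1, 1, 1, 5, 2]

Q: 1·1+1·0+1·1+5·0 = 2 | 2·1 = 2
J: 1·6+1·7+1·1+5·0 = 14 | 2·7 = 14
M: 1·0+1·4+1·2+5·2 = 16 | 2·8 = 16
T: 1·2+1·2+1·0+5·2 = 14 | 2·7 = 14
gcd(1,1,1,5,2) = 1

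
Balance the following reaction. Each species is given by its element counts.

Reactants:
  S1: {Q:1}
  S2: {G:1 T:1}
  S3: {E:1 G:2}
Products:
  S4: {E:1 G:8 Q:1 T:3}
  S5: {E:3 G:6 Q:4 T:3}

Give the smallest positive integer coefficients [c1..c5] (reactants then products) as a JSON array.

E: 5·0+6·0+4·1 = 4 | 1·1+1·3 = 4
G: 5·0+6·1+4·2 = 14 | 1·8+1·6 = 14
Q: 5·1+6·0+4·0 = 5 | 1·1+1·4 = 5
T: 5·0+6·1+4·0 = 6 | 1·3+1·3 = 6
gcd(5,6,4,1,1) = 1

Coefficients: [5, 6, 4, 1, 1]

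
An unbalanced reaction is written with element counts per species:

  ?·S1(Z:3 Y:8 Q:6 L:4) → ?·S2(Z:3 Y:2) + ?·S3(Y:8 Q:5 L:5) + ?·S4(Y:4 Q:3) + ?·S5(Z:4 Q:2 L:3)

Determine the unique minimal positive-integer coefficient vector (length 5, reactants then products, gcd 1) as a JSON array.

Z: 6·3 = 18 | 2·3+3·0+5·0+3·4 = 18
Y: 6·8 = 48 | 2·2+3·8+5·4+3·0 = 48
Q: 6·6 = 36 | 2·0+3·5+5·3+3·2 = 36
L: 6·4 = 24 | 2·0+3·5+5·0+3·3 = 24
gcd(6,2,3,5,3) = 1

Coefficients: [6, 2, 3, 5, 3]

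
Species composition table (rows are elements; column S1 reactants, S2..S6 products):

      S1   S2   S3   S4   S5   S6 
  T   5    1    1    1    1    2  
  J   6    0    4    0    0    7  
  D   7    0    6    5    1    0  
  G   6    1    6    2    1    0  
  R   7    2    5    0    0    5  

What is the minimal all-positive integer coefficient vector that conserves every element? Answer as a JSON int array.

Coefficients: [3, 3, 1, 2, 5, 2]

T: 3·5 = 15 | 3·1+1·1+2·1+5·1+2·2 = 15
J: 3·6 = 18 | 3·0+1·4+2·0+5·0+2·7 = 18
D: 3·7 = 21 | 3·0+1·6+2·5+5·1+2·0 = 21
G: 3·6 = 18 | 3·1+1·6+2·2+5·1+2·0 = 18
R: 3·7 = 21 | 3·2+1·5+2·0+5·0+2·5 = 21
gcd(3,3,1,2,5,2) = 1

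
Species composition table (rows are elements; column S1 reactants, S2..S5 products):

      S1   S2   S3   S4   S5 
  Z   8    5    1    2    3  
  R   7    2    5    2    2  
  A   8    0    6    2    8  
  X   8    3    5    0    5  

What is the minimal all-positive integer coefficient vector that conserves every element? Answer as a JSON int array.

Coefficients: [5, 5, 3, 3, 2]

Z: 5·8 = 40 | 5·5+3·1+3·2+2·3 = 40
R: 5·7 = 35 | 5·2+3·5+3·2+2·2 = 35
A: 5·8 = 40 | 5·0+3·6+3·2+2·8 = 40
X: 5·8 = 40 | 5·3+3·5+3·0+2·5 = 40
gcd(5,5,3,3,2) = 1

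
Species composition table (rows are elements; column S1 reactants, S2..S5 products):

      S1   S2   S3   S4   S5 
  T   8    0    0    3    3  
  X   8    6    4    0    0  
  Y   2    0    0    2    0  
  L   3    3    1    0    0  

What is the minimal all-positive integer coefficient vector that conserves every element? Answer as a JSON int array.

Coefficients: [3, 2, 3, 3, 5]

T: 3·8 = 24 | 2·0+3·0+3·3+5·3 = 24
X: 3·8 = 24 | 2·6+3·4+3·0+5·0 = 24
Y: 3·2 = 6 | 2·0+3·0+3·2+5·0 = 6
L: 3·3 = 9 | 2·3+3·1+3·0+5·0 = 9
gcd(3,2,3,3,5) = 1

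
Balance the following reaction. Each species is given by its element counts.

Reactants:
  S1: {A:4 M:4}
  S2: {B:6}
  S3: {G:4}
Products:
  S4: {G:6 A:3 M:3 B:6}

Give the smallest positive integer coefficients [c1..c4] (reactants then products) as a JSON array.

Coefficients: [3, 4, 6, 4]

G: 3·0+4·0+6·4 = 24 | 4·6 = 24
A: 3·4+4·0+6·0 = 12 | 4·3 = 12
M: 3·4+4·0+6·0 = 12 | 4·3 = 12
B: 3·0+4·6+6·0 = 24 | 4·6 = 24
gcd(3,4,6,4) = 1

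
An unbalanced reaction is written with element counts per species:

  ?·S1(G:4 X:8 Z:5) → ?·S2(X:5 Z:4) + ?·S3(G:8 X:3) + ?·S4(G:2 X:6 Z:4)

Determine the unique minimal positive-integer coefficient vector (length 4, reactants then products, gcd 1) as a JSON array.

G: 4·4 = 16 | 1·0+1·8+4·2 = 16
X: 4·8 = 32 | 1·5+1·3+4·6 = 32
Z: 4·5 = 20 | 1·4+1·0+4·4 = 20
gcd(4,1,1,4) = 1

Coefficients: [4, 1, 1, 4]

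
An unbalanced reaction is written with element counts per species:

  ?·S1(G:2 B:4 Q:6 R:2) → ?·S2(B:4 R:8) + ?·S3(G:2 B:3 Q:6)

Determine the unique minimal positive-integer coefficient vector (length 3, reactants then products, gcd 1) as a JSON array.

G: 4·2 = 8 | 1·0+4·2 = 8
B: 4·4 = 16 | 1·4+4·3 = 16
Q: 4·6 = 24 | 1·0+4·6 = 24
R: 4·2 = 8 | 1·8+4·0 = 8
gcd(4,1,4) = 1

Coefficients: [4, 1, 4]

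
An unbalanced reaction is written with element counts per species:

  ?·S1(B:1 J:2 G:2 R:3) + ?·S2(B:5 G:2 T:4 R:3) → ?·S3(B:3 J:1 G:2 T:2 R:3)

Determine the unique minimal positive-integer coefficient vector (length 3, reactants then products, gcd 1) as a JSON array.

B: 1·1+1·5 = 6 | 2·3 = 6
J: 1·2+1·0 = 2 | 2·1 = 2
G: 1·2+1·2 = 4 | 2·2 = 4
T: 1·0+1·4 = 4 | 2·2 = 4
R: 1·3+1·3 = 6 | 2·3 = 6
gcd(1,1,2) = 1

Coefficients: [1, 1, 2]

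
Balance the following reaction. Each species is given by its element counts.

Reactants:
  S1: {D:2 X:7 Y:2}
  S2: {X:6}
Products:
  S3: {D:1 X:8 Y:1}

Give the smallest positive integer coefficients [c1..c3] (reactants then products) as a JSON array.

Coefficients: [2, 3, 4]

D: 2·2+3·0 = 4 | 4·1 = 4
X: 2·7+3·6 = 32 | 4·8 = 32
Y: 2·2+3·0 = 4 | 4·1 = 4
gcd(2,3,4) = 1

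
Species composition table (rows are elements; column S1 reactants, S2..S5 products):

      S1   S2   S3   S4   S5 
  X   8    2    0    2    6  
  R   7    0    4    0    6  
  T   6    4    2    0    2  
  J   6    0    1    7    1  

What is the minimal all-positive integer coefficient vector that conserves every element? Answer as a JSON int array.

Coefficients: [6, 5, 3, 4, 5]

X: 6·8 = 48 | 5·2+3·0+4·2+5·6 = 48
R: 6·7 = 42 | 5·0+3·4+4·0+5·6 = 42
T: 6·6 = 36 | 5·4+3·2+4·0+5·2 = 36
J: 6·6 = 36 | 5·0+3·1+4·7+5·1 = 36
gcd(6,5,3,4,5) = 1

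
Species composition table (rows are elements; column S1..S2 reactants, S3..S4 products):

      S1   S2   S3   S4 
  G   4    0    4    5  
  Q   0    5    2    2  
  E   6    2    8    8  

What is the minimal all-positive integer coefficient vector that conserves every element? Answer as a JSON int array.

Coefficients: [6, 2, 1, 4]

G: 6·4+2·0 = 24 | 1·4+4·5 = 24
Q: 6·0+2·5 = 10 | 1·2+4·2 = 10
E: 6·6+2·2 = 40 | 1·8+4·8 = 40
gcd(6,2,1,4) = 1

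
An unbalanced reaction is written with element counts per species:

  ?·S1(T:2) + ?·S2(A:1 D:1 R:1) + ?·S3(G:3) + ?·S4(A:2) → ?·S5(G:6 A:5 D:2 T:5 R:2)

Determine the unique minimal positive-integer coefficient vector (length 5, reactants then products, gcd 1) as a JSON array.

Coefficients: [5, 4, 4, 3, 2]

G: 5·0+4·0+4·3+3·0 = 12 | 2·6 = 12
A: 5·0+4·1+4·0+3·2 = 10 | 2·5 = 10
D: 5·0+4·1+4·0+3·0 = 4 | 2·2 = 4
T: 5·2+4·0+4·0+3·0 = 10 | 2·5 = 10
R: 5·0+4·1+4·0+3·0 = 4 | 2·2 = 4
gcd(5,4,4,3,2) = 1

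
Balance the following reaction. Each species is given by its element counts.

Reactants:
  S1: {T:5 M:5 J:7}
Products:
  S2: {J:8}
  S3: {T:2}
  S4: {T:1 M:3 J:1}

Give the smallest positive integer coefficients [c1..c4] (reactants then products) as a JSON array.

Coefficients: [3, 2, 5, 5]

T: 3·5 = 15 | 2·0+5·2+5·1 = 15
M: 3·5 = 15 | 2·0+5·0+5·3 = 15
J: 3·7 = 21 | 2·8+5·0+5·1 = 21
gcd(3,2,5,5) = 1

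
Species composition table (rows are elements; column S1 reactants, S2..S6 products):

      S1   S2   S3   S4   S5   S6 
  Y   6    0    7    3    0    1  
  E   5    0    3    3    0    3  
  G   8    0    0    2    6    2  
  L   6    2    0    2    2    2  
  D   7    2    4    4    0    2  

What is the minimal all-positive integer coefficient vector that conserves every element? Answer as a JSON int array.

Y: 6·6 = 36 | 6·0+4·7+1·3+6·0+5·1 = 36
E: 6·5 = 30 | 6·0+4·3+1·3+6·0+5·3 = 30
G: 6·8 = 48 | 6·0+4·0+1·2+6·6+5·2 = 48
L: 6·6 = 36 | 6·2+4·0+1·2+6·2+5·2 = 36
D: 6·7 = 42 | 6·2+4·4+1·4+6·0+5·2 = 42
gcd(6,6,4,1,6,5) = 1

Coefficients: [6, 6, 4, 1, 6, 5]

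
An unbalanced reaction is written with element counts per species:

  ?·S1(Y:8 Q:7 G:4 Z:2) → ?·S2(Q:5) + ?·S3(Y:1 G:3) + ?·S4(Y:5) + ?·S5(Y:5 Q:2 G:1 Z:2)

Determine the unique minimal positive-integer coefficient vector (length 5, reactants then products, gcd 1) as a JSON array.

Y: 5·8 = 40 | 5·0+5·1+2·5+5·5 = 40
Q: 5·7 = 35 | 5·5+5·0+2·0+5·2 = 35
G: 5·4 = 20 | 5·0+5·3+2·0+5·1 = 20
Z: 5·2 = 10 | 5·0+5·0+2·0+5·2 = 10
gcd(5,5,5,2,5) = 1

Coefficients: [5, 5, 5, 2, 5]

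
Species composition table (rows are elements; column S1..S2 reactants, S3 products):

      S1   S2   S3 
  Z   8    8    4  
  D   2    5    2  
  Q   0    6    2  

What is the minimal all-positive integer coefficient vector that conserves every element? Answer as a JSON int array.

Z: 1·8+2·8 = 24 | 6·4 = 24
D: 1·2+2·5 = 12 | 6·2 = 12
Q: 1·0+2·6 = 12 | 6·2 = 12
gcd(1,2,6) = 1

Coefficients: [1, 2, 6]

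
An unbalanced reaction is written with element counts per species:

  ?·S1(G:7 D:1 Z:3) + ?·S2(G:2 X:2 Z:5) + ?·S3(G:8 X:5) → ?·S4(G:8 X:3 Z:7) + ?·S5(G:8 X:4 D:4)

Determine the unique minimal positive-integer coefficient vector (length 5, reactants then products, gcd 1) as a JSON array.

G: 4·7+6·2+2·8 = 56 | 6·8+1·8 = 56
X: 4·0+6·2+2·5 = 22 | 6·3+1·4 = 22
D: 4·1+6·0+2·0 = 4 | 6·0+1·4 = 4
Z: 4·3+6·5+2·0 = 42 | 6·7+1·0 = 42
gcd(4,6,2,6,1) = 1

Coefficients: [4, 6, 2, 6, 1]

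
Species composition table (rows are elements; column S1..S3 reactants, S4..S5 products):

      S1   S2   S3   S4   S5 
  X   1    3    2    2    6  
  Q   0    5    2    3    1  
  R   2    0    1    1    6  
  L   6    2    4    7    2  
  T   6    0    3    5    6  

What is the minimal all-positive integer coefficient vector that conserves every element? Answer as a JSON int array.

Coefficients: [5, 3, 2, 6, 1]

X: 5·1+3·3+2·2 = 18 | 6·2+1·6 = 18
Q: 5·0+3·5+2·2 = 19 | 6·3+1·1 = 19
R: 5·2+3·0+2·1 = 12 | 6·1+1·6 = 12
L: 5·6+3·2+2·4 = 44 | 6·7+1·2 = 44
T: 5·6+3·0+2·3 = 36 | 6·5+1·6 = 36
gcd(5,3,2,6,1) = 1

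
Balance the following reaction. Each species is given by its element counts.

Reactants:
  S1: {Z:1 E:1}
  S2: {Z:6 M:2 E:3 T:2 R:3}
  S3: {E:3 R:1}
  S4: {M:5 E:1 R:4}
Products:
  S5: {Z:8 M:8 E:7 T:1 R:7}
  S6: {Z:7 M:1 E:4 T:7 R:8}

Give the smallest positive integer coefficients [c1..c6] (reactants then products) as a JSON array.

Coefficients: [1, 5, 2, 3, 3, 1]

Z: 1·1+5·6+2·0+3·0 = 31 | 3·8+1·7 = 31
M: 1·0+5·2+2·0+3·5 = 25 | 3·8+1·1 = 25
E: 1·1+5·3+2·3+3·1 = 25 | 3·7+1·4 = 25
T: 1·0+5·2+2·0+3·0 = 10 | 3·1+1·7 = 10
R: 1·0+5·3+2·1+3·4 = 29 | 3·7+1·8 = 29
gcd(1,5,2,3,3,1) = 1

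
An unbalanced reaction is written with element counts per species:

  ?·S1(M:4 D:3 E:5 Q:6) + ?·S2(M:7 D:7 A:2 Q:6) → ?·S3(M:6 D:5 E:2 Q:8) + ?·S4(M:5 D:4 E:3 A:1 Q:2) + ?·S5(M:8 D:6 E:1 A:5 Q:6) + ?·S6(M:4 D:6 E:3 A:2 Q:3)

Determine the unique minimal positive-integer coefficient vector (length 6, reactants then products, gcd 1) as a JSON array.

M: 4·4+5·7 = 51 | 5·6+1·5+1·8+2·4 = 51
D: 4·3+5·7 = 47 | 5·5+1·4+1·6+2·6 = 47
E: 4·5+5·0 = 20 | 5·2+1·3+1·1+2·3 = 20
A: 4·0+5·2 = 10 | 5·0+1·1+1·5+2·2 = 10
Q: 4·6+5·6 = 54 | 5·8+1·2+1·6+2·3 = 54
gcd(4,5,5,1,1,2) = 1

Coefficients: [4, 5, 5, 1, 1, 2]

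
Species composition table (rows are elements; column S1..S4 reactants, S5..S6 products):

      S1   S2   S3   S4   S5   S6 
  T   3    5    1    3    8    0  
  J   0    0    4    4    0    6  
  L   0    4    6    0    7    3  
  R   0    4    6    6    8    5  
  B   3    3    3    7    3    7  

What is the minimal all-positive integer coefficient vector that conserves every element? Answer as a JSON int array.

Coefficients: [1, 6, 6, 3, 6, 6]

T: 1·3+6·5+6·1+3·3 = 48 | 6·8+6·0 = 48
J: 1·0+6·0+6·4+3·4 = 36 | 6·0+6·6 = 36
L: 1·0+6·4+6·6+3·0 = 60 | 6·7+6·3 = 60
R: 1·0+6·4+6·6+3·6 = 78 | 6·8+6·5 = 78
B: 1·3+6·3+6·3+3·7 = 60 | 6·3+6·7 = 60
gcd(1,6,6,3,6,6) = 1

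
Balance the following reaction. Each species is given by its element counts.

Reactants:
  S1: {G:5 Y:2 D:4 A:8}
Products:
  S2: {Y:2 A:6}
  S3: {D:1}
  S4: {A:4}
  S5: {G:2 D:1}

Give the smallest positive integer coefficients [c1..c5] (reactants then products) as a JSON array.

Coefficients: [2, 2, 3, 1, 5]

G: 2·5 = 10 | 2·0+3·0+1·0+5·2 = 10
Y: 2·2 = 4 | 2·2+3·0+1·0+5·0 = 4
D: 2·4 = 8 | 2·0+3·1+1·0+5·1 = 8
A: 2·8 = 16 | 2·6+3·0+1·4+5·0 = 16
gcd(2,2,3,1,5) = 1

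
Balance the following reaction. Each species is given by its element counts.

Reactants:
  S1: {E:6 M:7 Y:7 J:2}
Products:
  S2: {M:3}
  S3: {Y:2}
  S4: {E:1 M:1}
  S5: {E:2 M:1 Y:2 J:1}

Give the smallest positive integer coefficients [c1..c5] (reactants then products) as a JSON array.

E: 2·6 = 12 | 2·0+3·0+4·1+4·2 = 12
M: 2·7 = 14 | 2·3+3·0+4·1+4·1 = 14
Y: 2·7 = 14 | 2·0+3·2+4·0+4·2 = 14
J: 2·2 = 4 | 2·0+3·0+4·0+4·1 = 4
gcd(2,2,3,4,4) = 1

Coefficients: [2, 2, 3, 4, 4]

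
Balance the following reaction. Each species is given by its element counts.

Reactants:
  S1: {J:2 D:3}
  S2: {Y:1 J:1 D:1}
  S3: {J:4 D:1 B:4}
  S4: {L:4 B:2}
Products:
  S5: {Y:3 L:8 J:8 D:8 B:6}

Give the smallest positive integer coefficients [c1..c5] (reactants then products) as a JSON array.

Y: 3·0+6·1+1·0+4·0 = 6 | 2·3 = 6
L: 3·0+6·0+1·0+4·4 = 16 | 2·8 = 16
J: 3·2+6·1+1·4+4·0 = 16 | 2·8 = 16
D: 3·3+6·1+1·1+4·0 = 16 | 2·8 = 16
B: 3·0+6·0+1·4+4·2 = 12 | 2·6 = 12
gcd(3,6,1,4,2) = 1

Coefficients: [3, 6, 1, 4, 2]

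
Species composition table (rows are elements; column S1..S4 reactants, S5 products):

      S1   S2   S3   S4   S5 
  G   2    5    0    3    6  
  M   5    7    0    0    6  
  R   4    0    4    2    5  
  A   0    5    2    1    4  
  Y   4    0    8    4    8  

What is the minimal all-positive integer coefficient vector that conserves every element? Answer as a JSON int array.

Coefficients: [3, 3, 2, 5, 6]

G: 3·2+3·5+2·0+5·3 = 36 | 6·6 = 36
M: 3·5+3·7+2·0+5·0 = 36 | 6·6 = 36
R: 3·4+3·0+2·4+5·2 = 30 | 6·5 = 30
A: 3·0+3·5+2·2+5·1 = 24 | 6·4 = 24
Y: 3·4+3·0+2·8+5·4 = 48 | 6·8 = 48
gcd(3,3,2,5,6) = 1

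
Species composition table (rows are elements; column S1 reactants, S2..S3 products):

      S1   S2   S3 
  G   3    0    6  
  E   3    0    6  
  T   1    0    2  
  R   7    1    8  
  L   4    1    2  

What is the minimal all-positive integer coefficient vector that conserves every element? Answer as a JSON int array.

G: 2·3 = 6 | 6·0+1·6 = 6
E: 2·3 = 6 | 6·0+1·6 = 6
T: 2·1 = 2 | 6·0+1·2 = 2
R: 2·7 = 14 | 6·1+1·8 = 14
L: 2·4 = 8 | 6·1+1·2 = 8
gcd(2,6,1) = 1

Coefficients: [2, 6, 1]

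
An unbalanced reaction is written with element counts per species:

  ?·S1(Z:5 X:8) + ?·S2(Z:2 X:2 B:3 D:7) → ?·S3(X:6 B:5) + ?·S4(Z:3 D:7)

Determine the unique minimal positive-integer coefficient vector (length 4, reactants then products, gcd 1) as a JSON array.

Z: 1·5+5·2 = 15 | 3·0+5·3 = 15
X: 1·8+5·2 = 18 | 3·6+5·0 = 18
B: 1·0+5·3 = 15 | 3·5+5·0 = 15
D: 1·0+5·7 = 35 | 3·0+5·7 = 35
gcd(1,5,3,5) = 1

Coefficients: [1, 5, 3, 5]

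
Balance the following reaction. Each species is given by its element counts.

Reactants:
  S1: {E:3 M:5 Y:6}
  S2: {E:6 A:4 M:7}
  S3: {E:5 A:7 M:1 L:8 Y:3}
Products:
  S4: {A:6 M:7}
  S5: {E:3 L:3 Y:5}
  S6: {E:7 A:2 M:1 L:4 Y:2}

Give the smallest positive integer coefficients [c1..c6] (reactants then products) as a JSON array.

E: 3·3+3·6+4·5 = 47 | 5·0+4·3+5·7 = 47
A: 3·0+3·4+4·7 = 40 | 5·6+4·0+5·2 = 40
M: 3·5+3·7+4·1 = 40 | 5·7+4·0+5·1 = 40
L: 3·0+3·0+4·8 = 32 | 5·0+4·3+5·4 = 32
Y: 3·6+3·0+4·3 = 30 | 5·0+4·5+5·2 = 30
gcd(3,3,4,5,4,5) = 1

Coefficients: [3, 3, 4, 5, 4, 5]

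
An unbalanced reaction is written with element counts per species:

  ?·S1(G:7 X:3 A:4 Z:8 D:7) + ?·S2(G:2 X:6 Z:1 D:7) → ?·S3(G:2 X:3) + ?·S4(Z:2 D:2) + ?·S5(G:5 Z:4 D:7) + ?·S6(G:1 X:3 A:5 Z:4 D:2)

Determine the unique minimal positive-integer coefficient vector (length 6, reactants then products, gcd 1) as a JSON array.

Coefficients: [5, 2, 5, 3, 5, 4]

G: 5·7+2·2 = 39 | 5·2+3·0+5·5+4·1 = 39
X: 5·3+2·6 = 27 | 5·3+3·0+5·0+4·3 = 27
A: 5·4+2·0 = 20 | 5·0+3·0+5·0+4·5 = 20
Z: 5·8+2·1 = 42 | 5·0+3·2+5·4+4·4 = 42
D: 5·7+2·7 = 49 | 5·0+3·2+5·7+4·2 = 49
gcd(5,2,5,3,5,4) = 1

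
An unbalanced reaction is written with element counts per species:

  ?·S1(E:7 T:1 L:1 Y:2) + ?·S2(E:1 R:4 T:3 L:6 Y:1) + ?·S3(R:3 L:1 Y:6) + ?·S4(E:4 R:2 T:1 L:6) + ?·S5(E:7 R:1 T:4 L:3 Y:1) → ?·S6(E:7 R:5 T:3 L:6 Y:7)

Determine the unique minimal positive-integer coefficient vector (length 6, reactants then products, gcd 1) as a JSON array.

Coefficients: [4, 3, 5, 1, 1, 6]

E: 4·7+3·1+5·0+1·4+1·7 = 42 | 6·7 = 42
R: 4·0+3·4+5·3+1·2+1·1 = 30 | 6·5 = 30
T: 4·1+3·3+5·0+1·1+1·4 = 18 | 6·3 = 18
L: 4·1+3·6+5·1+1·6+1·3 = 36 | 6·6 = 36
Y: 4·2+3·1+5·6+1·0+1·1 = 42 | 6·7 = 42
gcd(4,3,5,1,1,6) = 1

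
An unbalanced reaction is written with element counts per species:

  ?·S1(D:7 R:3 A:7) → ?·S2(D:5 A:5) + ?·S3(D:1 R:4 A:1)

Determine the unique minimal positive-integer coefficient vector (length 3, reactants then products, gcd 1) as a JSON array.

D: 4·7 = 28 | 5·5+3·1 = 28
R: 4·3 = 12 | 5·0+3·4 = 12
A: 4·7 = 28 | 5·5+3·1 = 28
gcd(4,5,3) = 1

Coefficients: [4, 5, 3]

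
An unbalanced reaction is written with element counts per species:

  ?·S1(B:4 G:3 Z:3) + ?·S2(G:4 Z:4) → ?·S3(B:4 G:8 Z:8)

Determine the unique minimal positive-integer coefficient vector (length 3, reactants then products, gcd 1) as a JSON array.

Coefficients: [4, 5, 4]

B: 4·4+5·0 = 16 | 4·4 = 16
G: 4·3+5·4 = 32 | 4·8 = 32
Z: 4·3+5·4 = 32 | 4·8 = 32
gcd(4,5,4) = 1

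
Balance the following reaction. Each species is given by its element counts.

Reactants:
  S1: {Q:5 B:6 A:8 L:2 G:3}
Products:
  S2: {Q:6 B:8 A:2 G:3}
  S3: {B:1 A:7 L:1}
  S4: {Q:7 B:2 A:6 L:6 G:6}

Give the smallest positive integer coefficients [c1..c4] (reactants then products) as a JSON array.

Q: 5·5 = 25 | 3·6+4·0+1·7 = 25
B: 5·6 = 30 | 3·8+4·1+1·2 = 30
A: 5·8 = 40 | 3·2+4·7+1·6 = 40
L: 5·2 = 10 | 3·0+4·1+1·6 = 10
G: 5·3 = 15 | 3·3+4·0+1·6 = 15
gcd(5,3,4,1) = 1

Coefficients: [5, 3, 4, 1]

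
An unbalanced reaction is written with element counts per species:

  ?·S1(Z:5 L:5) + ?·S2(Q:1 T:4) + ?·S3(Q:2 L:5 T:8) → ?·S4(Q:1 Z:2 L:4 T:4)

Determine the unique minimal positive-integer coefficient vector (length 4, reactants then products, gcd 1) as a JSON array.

Q: 2·0+1·1+2·2 = 5 | 5·1 = 5
Z: 2·5+1·0+2·0 = 10 | 5·2 = 10
L: 2·5+1·0+2·5 = 20 | 5·4 = 20
T: 2·0+1·4+2·8 = 20 | 5·4 = 20
gcd(2,1,2,5) = 1

Coefficients: [2, 1, 2, 5]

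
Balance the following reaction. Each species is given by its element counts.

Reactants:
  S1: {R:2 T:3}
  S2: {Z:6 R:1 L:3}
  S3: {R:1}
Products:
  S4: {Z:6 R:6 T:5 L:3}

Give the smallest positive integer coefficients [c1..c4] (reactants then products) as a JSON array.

Coefficients: [5, 3, 5, 3]

Z: 5·0+3·6+5·0 = 18 | 3·6 = 18
R: 5·2+3·1+5·1 = 18 | 3·6 = 18
T: 5·3+3·0+5·0 = 15 | 3·5 = 15
L: 5·0+3·3+5·0 = 9 | 3·3 = 9
gcd(5,3,5,3) = 1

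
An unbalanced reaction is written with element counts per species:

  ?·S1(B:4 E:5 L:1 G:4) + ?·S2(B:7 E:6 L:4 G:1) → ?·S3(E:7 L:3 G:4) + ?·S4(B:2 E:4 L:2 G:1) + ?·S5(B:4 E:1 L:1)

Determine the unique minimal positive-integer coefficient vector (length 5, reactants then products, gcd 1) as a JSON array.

B: 1·4+4·7 = 32 | 1·0+4·2+6·4 = 32
E: 1·5+4·6 = 29 | 1·7+4·4+6·1 = 29
L: 1·1+4·4 = 17 | 1·3+4·2+6·1 = 17
G: 1·4+4·1 = 8 | 1·4+4·1+6·0 = 8
gcd(1,4,1,4,6) = 1

Coefficients: [1, 4, 1, 4, 6]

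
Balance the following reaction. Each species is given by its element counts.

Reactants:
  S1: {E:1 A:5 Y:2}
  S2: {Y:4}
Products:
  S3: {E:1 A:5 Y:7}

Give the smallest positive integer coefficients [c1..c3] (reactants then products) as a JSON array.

E: 4·1+5·0 = 4 | 4·1 = 4
A: 4·5+5·0 = 20 | 4·5 = 20
Y: 4·2+5·4 = 28 | 4·7 = 28
gcd(4,5,4) = 1

Coefficients: [4, 5, 4]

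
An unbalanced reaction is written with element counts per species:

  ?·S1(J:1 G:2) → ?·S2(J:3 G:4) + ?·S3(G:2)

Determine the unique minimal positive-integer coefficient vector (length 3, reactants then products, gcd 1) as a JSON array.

J: 3·1 = 3 | 1·3+1·0 = 3
G: 3·2 = 6 | 1·4+1·2 = 6
gcd(3,1,1) = 1

Coefficients: [3, 1, 1]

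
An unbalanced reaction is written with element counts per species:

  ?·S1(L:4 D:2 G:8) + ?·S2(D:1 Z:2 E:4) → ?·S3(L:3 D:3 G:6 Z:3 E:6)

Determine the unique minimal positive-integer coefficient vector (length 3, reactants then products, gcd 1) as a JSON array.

Coefficients: [3, 6, 4]

L: 3·4+6·0 = 12 | 4·3 = 12
D: 3·2+6·1 = 12 | 4·3 = 12
G: 3·8+6·0 = 24 | 4·6 = 24
Z: 3·0+6·2 = 12 | 4·3 = 12
E: 3·0+6·4 = 24 | 4·6 = 24
gcd(3,6,4) = 1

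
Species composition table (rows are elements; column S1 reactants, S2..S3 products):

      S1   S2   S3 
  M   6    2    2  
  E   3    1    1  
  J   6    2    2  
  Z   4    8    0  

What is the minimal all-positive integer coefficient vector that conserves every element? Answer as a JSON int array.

Coefficients: [2, 1, 5]

M: 2·6 = 12 | 1·2+5·2 = 12
E: 2·3 = 6 | 1·1+5·1 = 6
J: 2·6 = 12 | 1·2+5·2 = 12
Z: 2·4 = 8 | 1·8+5·0 = 8
gcd(2,1,5) = 1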